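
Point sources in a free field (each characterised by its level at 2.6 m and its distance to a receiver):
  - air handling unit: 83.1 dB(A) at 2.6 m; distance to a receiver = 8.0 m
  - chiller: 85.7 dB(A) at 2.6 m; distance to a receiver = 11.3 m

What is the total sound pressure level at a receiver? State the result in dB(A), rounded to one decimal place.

Propagate each source to the receiver with L = L_ref − 20·log₁₀(r/r_ref), then add intensities.
air handling unit: 83.1 − 20·log₁₀(8.0/2.6) = 83.1 − 9.76 = 73.34 dB(A).
chiller: 85.7 − 20·log₁₀(11.3/2.6) = 85.7 − 12.76 = 72.94 dB(A).
Σ 10^(L/10) = 4.124e+07 → L_total = 10·log₁₀(4.124e+07) = 76.15 dB(A).

76.2 dB(A)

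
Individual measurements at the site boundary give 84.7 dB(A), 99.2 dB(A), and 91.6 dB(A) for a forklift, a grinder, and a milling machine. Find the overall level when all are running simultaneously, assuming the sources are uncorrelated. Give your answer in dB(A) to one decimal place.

100.0 dB(A)

Incoherent sources combine by intensity addition: L_total = 10·log₁₀(Σ 10^(L_i/10)).
Σ 10^(L/10) = 10^(84.7/10) + 10^(99.2/10) + 10^(91.6/10) = 1.006e+10.
L_total = 10·log₁₀(1.006e+10) = 100.03 dB(A).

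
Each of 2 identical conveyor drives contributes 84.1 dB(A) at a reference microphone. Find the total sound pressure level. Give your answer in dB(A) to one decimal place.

87.1 dB(A)

L_total = L₁ + 10·log₁₀ N for N identical incoherent sources.
L_total = 84.1 + 10·log₁₀(2) = 84.1 + 3.010 = 87.11 dB(A).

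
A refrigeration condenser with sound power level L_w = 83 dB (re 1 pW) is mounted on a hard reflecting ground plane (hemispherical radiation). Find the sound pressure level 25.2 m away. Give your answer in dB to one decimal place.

47.0 dB

The power spreads over a hemisphere of area 2π·r², so L_p = L_w − 10·log₁₀(2π·r²).
2π·r² = 3990 m², 10·log₁₀ of that is 36.010 dB.
L_p = 83 − 36.010 = 46.99 dB.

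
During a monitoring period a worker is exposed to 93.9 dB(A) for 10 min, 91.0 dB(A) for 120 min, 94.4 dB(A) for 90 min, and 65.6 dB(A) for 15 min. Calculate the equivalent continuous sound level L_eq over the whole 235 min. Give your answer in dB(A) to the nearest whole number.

93 dB(A)

L_eq = 10·log₁₀[(1/T)·Σ tᵢ·10^(Lᵢ/10)] with T = 235 min.
Σ tᵢ·10^(Lᵢ/10) = 10·10^(93.9/10) + 120·10^(91.0/10) + 90·10^(94.4/10) + 15·10^(65.6/10) = 4.236e+11.
L_eq = 10·log₁₀(4.236e+11/235) = 92.56 dB(A).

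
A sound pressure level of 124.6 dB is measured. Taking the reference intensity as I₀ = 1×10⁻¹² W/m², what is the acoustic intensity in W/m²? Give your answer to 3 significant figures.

I/I₀ = 10^(124.6/10) = 2.884e+12, so I = 2.884e+12 × 10⁻¹² W/m².

2.88 W/m²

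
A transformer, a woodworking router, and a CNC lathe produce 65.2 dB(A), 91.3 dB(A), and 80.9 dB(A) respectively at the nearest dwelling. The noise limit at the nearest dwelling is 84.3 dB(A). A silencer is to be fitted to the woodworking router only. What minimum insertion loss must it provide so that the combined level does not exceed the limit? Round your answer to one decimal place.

The untreated sources together contribute 10^(65.2/10) + 10^(80.9/10) = 1.263e+08, i.e. 81.02 dB(A).
To meet 84.3 dB(A) overall, the treated woodworking router may contribute at most 10^(84.3/10) − 1.263e+08 = 1.428e+08, i.e. 81.55 dB(A).
So the woodworking router must be reduced from 91.3 to 81.55 dB(A): IL = 9.75 dB.

9.8 dB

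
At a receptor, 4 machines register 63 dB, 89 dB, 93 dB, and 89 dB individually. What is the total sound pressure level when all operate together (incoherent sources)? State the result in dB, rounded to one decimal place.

For uncorrelated sources the intensities add, so convert each level to linear form, sum, and take 10·log₁₀ of the total.
Σ 10^(L/10) = 10^(63/10) + 10^(89/10) + 10^(93/10) + 10^(89/10) = 3.586e+09.
L_total = 10·log₁₀(3.586e+09) = 95.55 dB.

95.5 dB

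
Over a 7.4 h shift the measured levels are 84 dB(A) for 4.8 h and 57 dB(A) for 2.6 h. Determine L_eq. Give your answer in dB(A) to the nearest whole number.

82 dB(A)

The energy average is taken in the linear domain: L_eq = 10·log₁₀[(Σ tᵢ·10^(Lᵢ/10))/T], T = 7.4 h.
Σ tᵢ·10^(Lᵢ/10) = 4.8·10^(84/10) + 2.6·10^(57/10) = 1.207e+09.
L_eq = 10·log₁₀(1.207e+09/7.4) = 82.12 dB(A).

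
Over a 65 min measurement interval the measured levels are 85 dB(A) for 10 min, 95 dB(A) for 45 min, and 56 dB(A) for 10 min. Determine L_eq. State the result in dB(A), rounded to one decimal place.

The energy average is taken in the linear domain: L_eq = 10·log₁₀[(Σ tᵢ·10^(Lᵢ/10))/T], T = 65 min.
Σ tᵢ·10^(Lᵢ/10) = 10·10^(85/10) + 45·10^(95/10) + 10·10^(56/10) = 1.455e+11.
L_eq = 10·log₁₀(1.455e+11/65) = 93.50 dB(A).

93.5 dB(A)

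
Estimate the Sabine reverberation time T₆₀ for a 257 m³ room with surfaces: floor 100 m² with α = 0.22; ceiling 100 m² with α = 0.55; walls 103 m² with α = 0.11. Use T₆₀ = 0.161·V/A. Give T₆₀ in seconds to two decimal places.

A = Σ Sᵢαᵢ = 100·0.22 + 100·0.55 + 103·0.11 = 88.33 m².
T₆₀ = 0.161·V/A = 0.161·257/88.33 = 0.468 s.

0.47 s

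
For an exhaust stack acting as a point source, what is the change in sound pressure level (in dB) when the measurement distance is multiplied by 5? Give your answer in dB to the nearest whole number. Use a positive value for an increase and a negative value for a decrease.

-14 dB

Point-source spreading: ΔL = −20·log₁₀(r₂/r₁).
ΔL = −20·log₁₀(5) = -13.98 dB.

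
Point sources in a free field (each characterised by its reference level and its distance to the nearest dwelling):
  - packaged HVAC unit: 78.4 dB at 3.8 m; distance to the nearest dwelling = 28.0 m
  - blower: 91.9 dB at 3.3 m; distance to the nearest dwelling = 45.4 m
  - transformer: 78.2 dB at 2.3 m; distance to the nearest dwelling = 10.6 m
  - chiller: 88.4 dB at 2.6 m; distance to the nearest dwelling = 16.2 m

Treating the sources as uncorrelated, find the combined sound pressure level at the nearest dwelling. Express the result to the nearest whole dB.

75 dB

Apply inverse-square spreading to bring every level to the receiver, then sum 10^(L/10).
packaged HVAC unit: 78.4 − 20·log₁₀(28.0/3.8) = 78.4 − 17.35 = 61.05 dB.
blower: 91.9 − 20·log₁₀(45.4/3.3) = 91.9 − 22.77 = 69.13 dB.
transformer: 78.2 − 20·log₁₀(10.6/2.3) = 78.2 − 13.27 = 64.93 dB.
chiller: 88.4 − 20·log₁₀(16.2/2.6) = 88.4 − 15.89 = 72.51 dB.
Σ 10^(L/10) = 3.039e+07 → L_total = 10·log₁₀(3.039e+07) = 74.83 dB.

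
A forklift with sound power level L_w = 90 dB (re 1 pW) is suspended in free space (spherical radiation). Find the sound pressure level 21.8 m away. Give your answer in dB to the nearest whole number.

52 dB

The power spreads over a sphere of area 4π·r², so L_p = L_w − 10·log₁₀(4π·r²).
4π·r² = 5972 m², 10·log₁₀ of that is 37.761 dB.
L_p = 90 − 37.761 = 52.24 dB.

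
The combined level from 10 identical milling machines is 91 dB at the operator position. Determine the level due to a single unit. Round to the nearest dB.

81 dB

10 equal contributions raise the level by 10·log₁₀ 10 = 10.000 dB, so each unit alone gives 91 − 10.000.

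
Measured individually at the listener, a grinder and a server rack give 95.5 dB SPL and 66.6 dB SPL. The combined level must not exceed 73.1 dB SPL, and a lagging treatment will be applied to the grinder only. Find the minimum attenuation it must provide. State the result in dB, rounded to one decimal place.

23.5 dB

Fixed contribution from the other source: Σ 10^(L/10) = 10^(66.6/10) = 4.571e+06 (66.60 dB SPL).
To meet 73.1 dB SPL overall, the treated grinder may contribute at most 10^(73.1/10) − 4.571e+06 = 1.585e+07, i.e. 72.00 dB SPL.
So the grinder must be reduced from 95.5 to 72.00 dB SPL: IL = 23.50 dB.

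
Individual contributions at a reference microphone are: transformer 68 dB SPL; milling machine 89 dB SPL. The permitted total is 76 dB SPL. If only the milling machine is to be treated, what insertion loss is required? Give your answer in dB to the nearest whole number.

Fixed contribution from the other source: Σ 10^(L/10) = 10^(68/10) = 6.310e+06 (68.00 dB SPL).
To meet 76 dB SPL overall, the treated milling machine may contribute at most 10^(76/10) − 6.310e+06 = 3.350e+07, i.e. 75.25 dB SPL.
Required insertion loss = 89 − 75.25 = 13.75 dB.

14 dB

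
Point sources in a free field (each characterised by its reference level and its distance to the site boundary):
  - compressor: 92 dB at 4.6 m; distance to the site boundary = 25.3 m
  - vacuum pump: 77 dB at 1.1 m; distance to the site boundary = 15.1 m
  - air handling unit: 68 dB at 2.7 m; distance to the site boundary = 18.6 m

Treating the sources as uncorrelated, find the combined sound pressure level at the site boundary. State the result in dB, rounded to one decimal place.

77.2 dB

First find each source's level at the receiver (point-source: −20·log₁₀(r/r_ref)), then combine on an intensity basis.
compressor: 92 − 20·log₁₀(25.3/4.6) = 92 − 14.81 = 77.19 dB.
vacuum pump: 77 − 20·log₁₀(15.1/1.1) = 77 − 22.75 = 54.25 dB.
air handling unit: 68 − 20·log₁₀(18.6/2.7) = 68 − 16.76 = 51.24 dB.
Σ 10^(L/10) = 5.279e+07 → L_total = 10·log₁₀(5.279e+07) = 77.23 dB.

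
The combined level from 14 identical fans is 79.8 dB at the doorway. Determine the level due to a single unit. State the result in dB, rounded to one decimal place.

14 equal contributions raise the level by 10·log₁₀ 14 = 11.461 dB, so each unit alone gives 79.8 − 11.461.

68.3 dB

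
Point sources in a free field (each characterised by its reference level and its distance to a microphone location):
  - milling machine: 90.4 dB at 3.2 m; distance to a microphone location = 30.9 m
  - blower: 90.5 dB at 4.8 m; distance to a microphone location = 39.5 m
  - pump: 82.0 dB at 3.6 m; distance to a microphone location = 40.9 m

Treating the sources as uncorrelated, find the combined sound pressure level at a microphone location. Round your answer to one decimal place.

74.7 dB

Propagate each source to the receiver with L = L_ref − 20·log₁₀(r/r_ref), then add intensities.
milling machine: 90.4 − 20·log₁₀(30.9/3.2) = 90.4 − 19.70 = 70.70 dB.
blower: 90.5 − 20·log₁₀(39.5/4.8) = 90.5 − 18.31 = 72.19 dB.
pump: 82.0 − 20·log₁₀(40.9/3.6) = 82.0 − 21.11 = 60.89 dB.
Σ 10^(L/10) = 2.956e+07 → L_total = 10·log₁₀(2.956e+07) = 74.71 dB.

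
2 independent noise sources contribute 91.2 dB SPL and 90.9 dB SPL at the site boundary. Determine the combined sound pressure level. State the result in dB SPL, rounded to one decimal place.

Incoherent sources combine by intensity addition: L_total = 10·log₁₀(Σ 10^(L_i/10)).
Σ 10^(L/10) = 10^(91.2/10) + 10^(90.9/10) = 2.549e+09.
L_total = 10·log₁₀(2.549e+09) = 94.06 dB SPL.

94.1 dB SPL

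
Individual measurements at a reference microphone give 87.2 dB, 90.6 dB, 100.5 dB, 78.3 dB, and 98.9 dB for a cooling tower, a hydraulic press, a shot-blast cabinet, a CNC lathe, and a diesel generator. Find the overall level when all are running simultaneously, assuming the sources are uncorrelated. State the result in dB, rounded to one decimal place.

103.2 dB

For uncorrelated sources the intensities add, so convert each level to linear form, sum, and take 10·log₁₀ of the total.
Σ 10^(L/10) = 10^(87.2/10) + 10^(90.6/10) + 10^(100.5/10) + 10^(78.3/10) + 10^(98.9/10) = 2.072e+10.
L_total = 10·log₁₀(2.072e+10) = 103.16 dB.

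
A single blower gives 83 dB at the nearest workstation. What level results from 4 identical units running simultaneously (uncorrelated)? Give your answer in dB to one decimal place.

L_total = L₁ + 10·log₁₀ N for N identical incoherent sources.
L_total = 83 + 10·log₁₀(4) = 83 + 6.021 = 89.02 dB.

89.0 dB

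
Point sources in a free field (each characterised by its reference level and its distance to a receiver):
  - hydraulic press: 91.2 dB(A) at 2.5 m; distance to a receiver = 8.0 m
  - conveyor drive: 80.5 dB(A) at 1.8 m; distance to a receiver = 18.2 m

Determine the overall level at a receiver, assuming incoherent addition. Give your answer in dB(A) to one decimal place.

Propagate each source to the receiver with L = L_ref − 20·log₁₀(r/r_ref), then add intensities.
hydraulic press: 91.2 − 20·log₁₀(8.0/2.5) = 91.2 − 10.10 = 81.10 dB(A).
conveyor drive: 80.5 − 20·log₁₀(18.2/1.8) = 80.5 − 20.10 = 60.40 dB(A).
Σ 10^(L/10) = 1.298e+08 → L_total = 10·log₁₀(1.298e+08) = 81.13 dB(A).

81.1 dB(A)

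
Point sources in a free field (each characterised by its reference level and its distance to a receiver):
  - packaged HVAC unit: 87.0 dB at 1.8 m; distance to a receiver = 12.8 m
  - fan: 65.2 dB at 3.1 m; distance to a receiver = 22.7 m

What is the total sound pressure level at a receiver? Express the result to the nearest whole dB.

First find each source's level at the receiver (point-source: −20·log₁₀(r/r_ref)), then combine on an intensity basis.
packaged HVAC unit: 87.0 − 20·log₁₀(12.8/1.8) = 87.0 − 17.04 = 69.96 dB.
fan: 65.2 − 20·log₁₀(22.7/3.1) = 65.2 − 17.29 = 47.91 dB.
Σ 10^(L/10) = 9.973e+06 → L_total = 10·log₁₀(9.973e+06) = 69.99 dB.

70 dB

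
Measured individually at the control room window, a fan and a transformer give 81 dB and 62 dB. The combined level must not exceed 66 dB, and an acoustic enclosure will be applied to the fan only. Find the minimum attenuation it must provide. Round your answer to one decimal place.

Everything except the fan sums to 10^(62/10) = 1.585e+06 in linear terms, 62.00 dB.
To meet 66 dB overall, the treated fan may contribute at most 10^(66/10) − 1.585e+06 = 2.396e+06, i.e. 63.80 dB.
Required insertion loss = 81 − 63.80 = 17.20 dB.

17.2 dB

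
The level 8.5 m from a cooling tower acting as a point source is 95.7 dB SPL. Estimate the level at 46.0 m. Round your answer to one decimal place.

81.0 dB SPL

Point-source attenuation: ΔL = 20·log₁₀(r₂/r₁) = 20·log₁₀(46.0/8.5) = 14.667 dB.
L₂ = 95.7 − 20·log₁₀(46.0/8.5) = 95.7 − 14.667 = 81.03 dB SPL.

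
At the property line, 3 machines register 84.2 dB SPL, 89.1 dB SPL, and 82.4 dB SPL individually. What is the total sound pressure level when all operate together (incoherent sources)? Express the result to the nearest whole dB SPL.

91 dB SPL

For uncorrelated sources the intensities add, so convert each level to linear form, sum, and take 10·log₁₀ of the total.
Σ 10^(L/10) = 10^(84.2/10) + 10^(89.1/10) + 10^(82.4/10) = 1.250e+09.
L_total = 10·log₁₀(1.250e+09) = 90.97 dB SPL.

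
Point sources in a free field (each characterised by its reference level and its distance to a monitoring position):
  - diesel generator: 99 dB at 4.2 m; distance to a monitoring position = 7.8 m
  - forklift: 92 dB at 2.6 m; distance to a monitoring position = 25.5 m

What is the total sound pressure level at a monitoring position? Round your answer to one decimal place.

First find each source's level at the receiver (point-source: −20·log₁₀(r/r_ref)), then combine on an intensity basis.
diesel generator: 99 − 20·log₁₀(7.8/4.2) = 99 − 5.38 = 93.62 dB.
forklift: 92 − 20·log₁₀(25.5/2.6) = 92 − 19.83 = 72.17 dB.
Σ 10^(L/10) = 2.320e+09 → L_total = 10·log₁₀(2.320e+09) = 93.65 dB.

93.7 dB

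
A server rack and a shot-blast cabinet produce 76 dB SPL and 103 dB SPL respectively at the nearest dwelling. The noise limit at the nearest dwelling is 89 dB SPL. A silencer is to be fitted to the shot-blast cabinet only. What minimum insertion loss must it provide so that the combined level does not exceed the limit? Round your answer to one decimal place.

14.2 dB

Everything except the shot-blast cabinet sums to 10^(76/10) = 3.981e+07 in linear terms, 76.00 dB SPL.
To meet 89 dB SPL overall, the treated shot-blast cabinet may contribute at most 10^(89/10) − 3.981e+07 = 7.545e+08, i.e. 88.78 dB SPL.
So the shot-blast cabinet must be reduced from 103 to 88.78 dB SPL: IL = 14.22 dB.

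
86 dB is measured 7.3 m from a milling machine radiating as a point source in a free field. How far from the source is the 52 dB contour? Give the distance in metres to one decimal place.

365.9 m

Point-source spreading drops the level by 20·log₁₀(r₂/r₁); inverting, r₂/r₁ = 10^(ΔL/20).
r₂ = 7.3·10^((86−52)/20) = 7.3·10^(34.0/20) = 365.87 m.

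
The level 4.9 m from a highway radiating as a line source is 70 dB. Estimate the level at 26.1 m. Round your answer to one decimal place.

Line-source attenuation: ΔL = 10·log₁₀(r₂/r₁) = 10·log₁₀(26.1/4.9) = 7.264 dB.
L₂ = 70 − 10·log₁₀(26.1/4.9) = 70 − 7.264 = 62.74 dB.

62.7 dB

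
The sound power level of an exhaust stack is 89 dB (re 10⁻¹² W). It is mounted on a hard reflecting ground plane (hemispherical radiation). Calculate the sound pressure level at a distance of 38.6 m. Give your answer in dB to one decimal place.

49.3 dB

The power spreads over a hemisphere of area 2π·r², so L_p = L_w − 10·log₁₀(2π·r²).
2π·r² = 9362 m², 10·log₁₀ of that is 39.714 dB.
L_p = 89 − 39.714 = 49.29 dB.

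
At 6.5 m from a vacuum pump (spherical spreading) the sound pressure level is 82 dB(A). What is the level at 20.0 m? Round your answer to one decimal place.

For a point source, L₂ = L₁ − 20·log₁₀(r₂/r₁).
L₂ = 82 − 20·log₁₀(20.0/6.5) = 82 − 9.762 = 72.24 dB(A).

72.2 dB(A)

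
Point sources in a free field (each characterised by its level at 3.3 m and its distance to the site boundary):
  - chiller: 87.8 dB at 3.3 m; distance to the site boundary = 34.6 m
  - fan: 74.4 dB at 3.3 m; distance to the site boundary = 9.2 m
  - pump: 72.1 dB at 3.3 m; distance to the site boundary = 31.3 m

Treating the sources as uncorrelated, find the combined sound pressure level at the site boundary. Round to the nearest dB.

70 dB

Apply inverse-square spreading to bring every level to the receiver, then sum 10^(L/10).
chiller: 87.8 − 20·log₁₀(34.6/3.3) = 87.8 − 20.41 = 67.39 dB.
fan: 74.4 − 20·log₁₀(9.2/3.3) = 74.4 − 8.91 = 65.49 dB.
pump: 72.1 − 20·log₁₀(31.3/3.3) = 72.1 − 19.54 = 52.56 dB.
Σ 10^(L/10) = 9.205e+06 → L_total = 10·log₁₀(9.205e+06) = 69.64 dB.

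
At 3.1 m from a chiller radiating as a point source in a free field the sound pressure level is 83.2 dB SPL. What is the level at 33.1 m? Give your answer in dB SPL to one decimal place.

62.6 dB SPL

Point-source attenuation: ΔL = 20·log₁₀(r₂/r₁) = 20·log₁₀(33.1/3.1) = 20.569 dB.
L₂ = 83.2 − 20·log₁₀(33.1/3.1) = 83.2 − 20.569 = 62.63 dB SPL.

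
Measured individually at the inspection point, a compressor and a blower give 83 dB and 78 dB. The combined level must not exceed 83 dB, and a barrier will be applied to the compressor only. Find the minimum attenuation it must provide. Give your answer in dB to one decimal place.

Fixed contribution from the other source: Σ 10^(L/10) = 10^(78/10) = 6.310e+07 (78.00 dB).
To meet 83 dB overall, the treated compressor may contribute at most 10^(83/10) − 6.310e+07 = 1.364e+08, i.e. 81.35 dB.
Required insertion loss = 83 − 81.35 = 1.65 dB.

1.7 dB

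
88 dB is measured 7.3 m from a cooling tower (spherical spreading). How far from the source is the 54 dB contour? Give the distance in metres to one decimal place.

365.9 m

Point-source spreading drops the level by 20·log₁₀(r₂/r₁); inverting, r₂/r₁ = 10^(ΔL/20).
r₂ = 7.3·10^((88−54)/20) = 7.3·10^(34.0/20) = 365.87 m.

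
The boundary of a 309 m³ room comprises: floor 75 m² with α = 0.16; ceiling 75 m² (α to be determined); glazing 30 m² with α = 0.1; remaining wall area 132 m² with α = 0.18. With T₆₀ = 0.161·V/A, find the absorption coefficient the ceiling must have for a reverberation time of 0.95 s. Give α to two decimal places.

A = 0.161·V/T₆₀ = 0.161·309/0.95 = 52.37 m² sabins.
Absorption from the other surfaces = 75·0.16 + 30·0.1 + 132·0.18 = 38.76 m², so the ceiling must supply 13.61 m² over 75 m².
α = 13.61/75 = 0.181.

0.18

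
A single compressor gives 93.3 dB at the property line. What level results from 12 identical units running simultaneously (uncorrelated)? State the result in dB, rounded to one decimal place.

104.1 dB

With 12 equal, uncorrelated contributions the intensity is 12× that of one unit, giving a rise of 10·log₁₀ 12.
L_total = 93.3 + 10·log₁₀(12) = 93.3 + 10.792 = 104.09 dB.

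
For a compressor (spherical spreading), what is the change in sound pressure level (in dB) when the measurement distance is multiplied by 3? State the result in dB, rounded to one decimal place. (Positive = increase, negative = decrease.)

-9.5 dB

Point-source spreading: ΔL = −20·log₁₀(r₂/r₁).
ΔL = −20·log₁₀(3) = -9.54 dB.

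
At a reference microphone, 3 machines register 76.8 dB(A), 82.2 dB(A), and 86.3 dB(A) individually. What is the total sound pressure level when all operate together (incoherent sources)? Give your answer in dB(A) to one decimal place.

88.1 dB(A)

Incoherent sources combine by intensity addition: L_total = 10·log₁₀(Σ 10^(L_i/10)).
Σ 10^(L/10) = 10^(76.8/10) + 10^(82.2/10) + 10^(86.3/10) = 6.404e+08.
L_total = 10·log₁₀(6.404e+08) = 88.06 dB(A).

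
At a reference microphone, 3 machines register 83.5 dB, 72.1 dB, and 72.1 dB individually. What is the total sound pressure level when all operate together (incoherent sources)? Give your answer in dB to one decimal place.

Incoherent sources combine by intensity addition: L_total = 10·log₁₀(Σ 10^(L_i/10)).
Σ 10^(L/10) = 10^(83.5/10) + 10^(72.1/10) + 10^(72.1/10) = 2.563e+08.
L_total = 10·log₁₀(2.563e+08) = 84.09 dB.

84.1 dB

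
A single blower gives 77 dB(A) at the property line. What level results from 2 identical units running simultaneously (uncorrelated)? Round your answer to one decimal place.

With 2 equal, uncorrelated contributions the intensity is 2× that of one unit, giving a rise of 10·log₁₀ 2.
L_total = 77 + 10·log₁₀(2) = 77 + 3.010 = 80.01 dB(A).

80.0 dB(A)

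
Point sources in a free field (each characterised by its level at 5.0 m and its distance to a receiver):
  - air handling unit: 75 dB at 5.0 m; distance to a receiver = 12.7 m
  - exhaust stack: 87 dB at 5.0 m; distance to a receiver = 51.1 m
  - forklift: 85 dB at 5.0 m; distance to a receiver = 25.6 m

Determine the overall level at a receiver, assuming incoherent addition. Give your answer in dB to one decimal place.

First find each source's level at the receiver (point-source: −20·log₁₀(r/r_ref)), then combine on an intensity basis.
air handling unit: 75 − 20·log₁₀(12.7/5.0) = 75 − 8.10 = 66.90 dB.
exhaust stack: 87 − 20·log₁₀(51.1/5.0) = 87 − 20.19 = 66.81 dB.
forklift: 85 − 20·log₁₀(25.6/5.0) = 85 − 14.19 = 70.81 dB.
Σ 10^(L/10) = 2.176e+07 → L_total = 10·log₁₀(2.176e+07) = 73.38 dB.

73.4 dB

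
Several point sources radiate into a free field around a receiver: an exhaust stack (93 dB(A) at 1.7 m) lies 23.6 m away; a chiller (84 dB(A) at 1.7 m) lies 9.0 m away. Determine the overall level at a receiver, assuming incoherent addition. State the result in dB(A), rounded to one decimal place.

Apply inverse-square spreading to bring every level to the receiver, then sum 10^(L/10).
exhaust stack: 93 − 20·log₁₀(23.6/1.7) = 93 − 22.85 = 70.15 dB(A).
chiller: 84 − 20·log₁₀(9.0/1.7) = 84 − 14.48 = 69.52 dB(A).
Σ 10^(L/10) = 1.932e+07 → L_total = 10·log₁₀(1.932e+07) = 72.86 dB(A).

72.9 dB(A)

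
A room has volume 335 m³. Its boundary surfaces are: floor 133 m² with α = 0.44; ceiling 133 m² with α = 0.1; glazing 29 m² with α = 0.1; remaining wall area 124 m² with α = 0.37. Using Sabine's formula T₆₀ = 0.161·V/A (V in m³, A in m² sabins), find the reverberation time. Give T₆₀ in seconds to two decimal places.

A = Σ Sᵢαᵢ = 133·0.44 + 133·0.1 + 29·0.1 + 124·0.37 = 120.60 m².
T₆₀ = 0.161·V/A = 0.161·335/120.60 = 0.447 s.

0.45 s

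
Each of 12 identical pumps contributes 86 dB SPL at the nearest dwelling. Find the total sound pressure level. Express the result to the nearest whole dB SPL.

N identical incoherent sources raise the level by 10·log₁₀ N.
L_total = 86 + 10·log₁₀(12) = 86 + 10.792 = 96.79 dB SPL.

97 dB SPL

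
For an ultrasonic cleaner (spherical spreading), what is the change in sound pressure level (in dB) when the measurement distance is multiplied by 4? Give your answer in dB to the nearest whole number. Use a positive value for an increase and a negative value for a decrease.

-12 dB

Point-source spreading: ΔL = −20·log₁₀(r₂/r₁).
ΔL = −20·log₁₀(4) = -12.04 dB.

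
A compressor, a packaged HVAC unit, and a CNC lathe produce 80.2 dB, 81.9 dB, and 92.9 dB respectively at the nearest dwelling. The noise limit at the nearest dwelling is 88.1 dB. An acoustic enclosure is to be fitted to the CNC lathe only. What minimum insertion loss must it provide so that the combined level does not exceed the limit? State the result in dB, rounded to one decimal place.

Fixed contribution from the other sources: Σ 10^(L/10) = 10^(80.2/10) + 10^(81.9/10) = 2.596e+08 (84.14 dB).
To meet 88.1 dB overall, the treated CNC lathe may contribute at most 10^(88.1/10) − 2.596e+08 = 3.861e+08, i.e. 85.87 dB.
So the CNC lathe must be reduced from 92.9 to 85.87 dB: IL = 7.03 dB.

7.0 dB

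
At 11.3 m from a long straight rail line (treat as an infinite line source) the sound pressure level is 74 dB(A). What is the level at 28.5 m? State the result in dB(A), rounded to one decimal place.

70.0 dB(A)

Cylindrical spreading from a line source gives a 10·log₁₀(r₂/r₁) drop.
L₂ = 74 − 10·log₁₀(28.5/11.3) = 74 − 4.018 = 69.98 dB(A).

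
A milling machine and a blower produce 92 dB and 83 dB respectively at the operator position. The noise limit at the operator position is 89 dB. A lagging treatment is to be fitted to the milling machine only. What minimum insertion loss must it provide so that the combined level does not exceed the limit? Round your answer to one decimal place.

4.3 dB

Fixed contribution from the other source: Σ 10^(L/10) = 10^(83/10) = 1.995e+08 (83.00 dB).
To meet 89 dB overall, the treated milling machine may contribute at most 10^(89/10) − 1.995e+08 = 5.948e+08, i.e. 87.74 dB.
So the milling machine must be reduced from 92 to 87.74 dB: IL = 4.26 dB.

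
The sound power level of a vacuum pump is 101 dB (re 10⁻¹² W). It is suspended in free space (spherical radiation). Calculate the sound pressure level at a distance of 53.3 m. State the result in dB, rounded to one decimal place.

Free-field spherical radiation: L_p = L_w − 10·log₁₀(4π·r²), r = 53.3 m.
4π·r² = 3.57e+04 m², 10·log₁₀ of that is 45.527 dB.
L_p = 101 − 45.527 = 55.47 dB.

55.5 dB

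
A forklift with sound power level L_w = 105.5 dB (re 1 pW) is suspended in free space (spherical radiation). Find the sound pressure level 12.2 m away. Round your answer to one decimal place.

72.8 dB

L_p = L_w − 10·log₁₀(4π·r²) with r = 12.2 m.
4π·r² = 1870 m², 10·log₁₀ of that is 32.719 dB.
L_p = 105.5 − 32.719 = 72.78 dB.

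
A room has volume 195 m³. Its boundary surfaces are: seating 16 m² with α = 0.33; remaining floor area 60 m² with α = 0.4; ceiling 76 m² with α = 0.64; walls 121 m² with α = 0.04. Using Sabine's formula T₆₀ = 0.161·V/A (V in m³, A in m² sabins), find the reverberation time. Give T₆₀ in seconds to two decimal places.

Summing Sᵢαᵢ: 16·0.33 + 60·0.4 + 76·0.64 + 121·0.04 = 82.76 m².
T₆₀ = 0.161 × 195 / 82.76 = 0.379 s.

0.38 s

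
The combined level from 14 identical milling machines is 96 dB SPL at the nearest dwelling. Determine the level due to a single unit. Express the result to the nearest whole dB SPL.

For N identical incoherent sources L_total = L₁ + 10·log₁₀ N, so L₁ = 96 − 10·log₁₀(14) = 96 − 11.461.

85 dB SPL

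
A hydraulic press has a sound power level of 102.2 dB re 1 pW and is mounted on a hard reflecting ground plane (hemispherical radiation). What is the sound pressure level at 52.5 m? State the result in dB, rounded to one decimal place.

59.8 dB

Free-field hemispherical radiation: L_p = L_w − 10·log₁₀(2π·r²), r = 52.5 m.
2π·r² = 1.732e+04 m², 10·log₁₀ of that is 42.385 dB.
L_p = 102.2 − 42.385 = 59.82 dB.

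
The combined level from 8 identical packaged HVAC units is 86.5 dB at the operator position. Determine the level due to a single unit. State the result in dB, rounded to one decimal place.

Dividing the total intensity by 8 lowers the level by 10·log₁₀ 8 = 9.031 dB: L₁ = 86.5 − 9.031.

77.5 dB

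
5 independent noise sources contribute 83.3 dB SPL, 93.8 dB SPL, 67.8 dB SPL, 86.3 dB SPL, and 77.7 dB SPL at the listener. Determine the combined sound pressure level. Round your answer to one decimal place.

94.9 dB SPL

Incoherent sources combine by intensity addition: L_total = 10·log₁₀(Σ 10^(L_i/10)).
Σ 10^(L/10) = 10^(83.3/10) + 10^(93.8/10) + 10^(67.8/10) + 10^(86.3/10) + 10^(77.7/10) = 3.104e+09.
L_total = 10·log₁₀(3.104e+09) = 94.92 dB SPL.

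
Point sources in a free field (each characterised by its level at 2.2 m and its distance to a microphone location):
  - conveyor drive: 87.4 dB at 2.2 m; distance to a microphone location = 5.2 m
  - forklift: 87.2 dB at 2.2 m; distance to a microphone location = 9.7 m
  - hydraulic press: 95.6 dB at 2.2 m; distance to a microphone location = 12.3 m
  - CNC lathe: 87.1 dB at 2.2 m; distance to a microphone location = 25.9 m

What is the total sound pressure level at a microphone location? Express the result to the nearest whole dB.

84 dB

First find each source's level at the receiver (point-source: −20·log₁₀(r/r_ref)), then combine on an intensity basis.
conveyor drive: 87.4 − 20·log₁₀(5.2/2.2) = 87.4 − 7.47 = 79.93 dB.
forklift: 87.2 − 20·log₁₀(9.7/2.2) = 87.2 − 12.89 = 74.31 dB.
hydraulic press: 95.6 − 20·log₁₀(12.3/2.2) = 95.6 − 14.95 = 80.65 dB.
CNC lathe: 87.1 − 20·log₁₀(25.9/2.2) = 87.1 − 21.42 = 65.68 dB.
Σ 10^(L/10) = 2.452e+08 → L_total = 10·log₁₀(2.452e+08) = 83.90 dB.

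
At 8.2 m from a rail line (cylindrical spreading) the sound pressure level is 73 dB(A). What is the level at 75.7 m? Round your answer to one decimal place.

Cylindrical spreading from a line source gives a 10·log₁₀(r₂/r₁) drop.
L₂ = 73 − 10·log₁₀(75.7/8.2) = 73 − 9.653 = 63.35 dB(A).

63.3 dB(A)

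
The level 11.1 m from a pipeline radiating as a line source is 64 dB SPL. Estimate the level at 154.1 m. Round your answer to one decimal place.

Line-source attenuation: ΔL = 10·log₁₀(r₂/r₁) = 10·log₁₀(154.1/11.1) = 11.425 dB.
L₂ = 64 − 10·log₁₀(154.1/11.1) = 64 − 11.425 = 52.58 dB SPL.

52.6 dB SPL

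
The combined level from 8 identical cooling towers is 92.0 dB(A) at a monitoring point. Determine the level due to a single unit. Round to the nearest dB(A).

Dividing the total intensity by 8 lowers the level by 10·log₁₀ 8 = 9.031 dB: L₁ = 92.0 − 9.031.

83 dB(A)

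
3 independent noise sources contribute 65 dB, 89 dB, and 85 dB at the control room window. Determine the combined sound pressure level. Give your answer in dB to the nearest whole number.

Incoherent sources combine by intensity addition: L_total = 10·log₁₀(Σ 10^(L_i/10)).
Σ 10^(L/10) = 10^(65/10) + 10^(89/10) + 10^(85/10) = 1.114e+09.
L_total = 10·log₁₀(1.114e+09) = 90.47 dB.

90 dB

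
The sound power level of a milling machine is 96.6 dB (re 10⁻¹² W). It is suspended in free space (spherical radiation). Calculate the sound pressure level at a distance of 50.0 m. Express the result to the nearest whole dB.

The power spreads over a sphere of area 4π·r², so L_p = L_w − 10·log₁₀(4π·r²).
4π·r² = 3.142e+04 m², 10·log₁₀ of that is 44.971 dB.
L_p = 96.6 − 44.971 = 51.63 dB.

52 dB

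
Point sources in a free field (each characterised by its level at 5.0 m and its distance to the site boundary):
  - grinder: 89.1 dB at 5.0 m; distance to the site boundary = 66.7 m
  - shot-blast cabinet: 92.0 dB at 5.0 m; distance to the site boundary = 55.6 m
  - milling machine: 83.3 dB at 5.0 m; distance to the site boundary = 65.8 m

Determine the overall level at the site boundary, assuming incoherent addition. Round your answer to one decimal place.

72.7 dB

Propagate each source to the receiver with L = L_ref − 20·log₁₀(r/r_ref), then add intensities.
grinder: 89.1 − 20·log₁₀(66.7/5.0) = 89.1 − 22.50 = 66.60 dB.
shot-blast cabinet: 92.0 − 20·log₁₀(55.6/5.0) = 92.0 − 20.92 = 71.08 dB.
milling machine: 83.3 − 20·log₁₀(65.8/5.0) = 83.3 − 22.39 = 60.91 dB.
Σ 10^(L/10) = 1.862e+07 → L_total = 10·log₁₀(1.862e+07) = 72.70 dB.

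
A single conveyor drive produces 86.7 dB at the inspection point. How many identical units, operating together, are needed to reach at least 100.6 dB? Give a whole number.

The shortfall is 100.6 − 86.7 = 13.9 dB, and N units add 10·log₁₀ N, so need 10·log₁₀ N ≥ 13.9.
N ≥ 10^(13.9/10) = 24.547, so N = 25.

25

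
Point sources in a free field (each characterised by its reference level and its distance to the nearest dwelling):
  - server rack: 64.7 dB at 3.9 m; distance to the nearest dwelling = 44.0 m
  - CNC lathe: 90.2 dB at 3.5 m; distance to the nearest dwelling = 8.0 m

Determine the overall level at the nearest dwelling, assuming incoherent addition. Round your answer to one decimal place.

83.0 dB

Propagate each source to the receiver with L = L_ref − 20·log₁₀(r/r_ref), then add intensities.
server rack: 64.7 − 20·log₁₀(44.0/3.9) = 64.7 − 21.05 = 43.65 dB.
CNC lathe: 90.2 − 20·log₁₀(8.0/3.5) = 90.2 − 7.18 = 83.02 dB.
Σ 10^(L/10) = 2.005e+08 → L_total = 10·log₁₀(2.005e+08) = 83.02 dB.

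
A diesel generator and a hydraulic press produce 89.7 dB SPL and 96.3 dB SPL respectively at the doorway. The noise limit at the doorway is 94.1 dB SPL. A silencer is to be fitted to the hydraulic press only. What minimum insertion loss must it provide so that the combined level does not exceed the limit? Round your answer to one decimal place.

4.2 dB

Fixed contribution from the other source: Σ 10^(L/10) = 10^(89.7/10) = 9.333e+08 (89.70 dB SPL).
The limit corresponds to 10^(94.1/10) = 2.570e+09; subtracting the fixed part leaves 1.637e+09 for the hydraulic press, i.e. 92.14 dB SPL.
Required insertion loss = 96.3 − 92.14 = 4.16 dB.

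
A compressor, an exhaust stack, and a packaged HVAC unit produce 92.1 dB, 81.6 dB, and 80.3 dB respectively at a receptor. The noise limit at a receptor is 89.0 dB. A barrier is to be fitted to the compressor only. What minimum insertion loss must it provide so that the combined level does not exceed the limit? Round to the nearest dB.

5 dB

Everything except the compressor sums to 10^(81.6/10) + 10^(80.3/10) = 2.517e+08 in linear terms, 84.01 dB.
To meet 89.0 dB overall, the treated compressor may contribute at most 10^(89.0/10) − 2.517e+08 = 5.426e+08, i.e. 87.35 dB.
Required insertion loss = 92.1 − 87.35 = 4.75 dB.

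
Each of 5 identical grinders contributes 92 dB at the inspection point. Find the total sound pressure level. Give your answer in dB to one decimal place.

With 5 equal, uncorrelated contributions the intensity is 5× that of one unit, giving a rise of 10·log₁₀ 5.
L_total = 92 + 10·log₁₀(5) = 92 + 6.990 = 98.99 dB.

99.0 dB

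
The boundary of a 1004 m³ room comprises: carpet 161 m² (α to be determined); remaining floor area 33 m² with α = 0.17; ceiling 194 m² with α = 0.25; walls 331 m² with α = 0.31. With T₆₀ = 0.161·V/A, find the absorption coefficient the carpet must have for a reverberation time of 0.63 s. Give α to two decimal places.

A = 0.161·V/T₆₀ = 0.161·1004/0.63 = 256.58 m² sabins.
Absorption from the other surfaces = 33·0.17 + 194·0.25 + 331·0.31 = 156.72 m², so the carpet must supply 99.86 m² over 161 m².
α = 99.86/161 = 0.620.

0.62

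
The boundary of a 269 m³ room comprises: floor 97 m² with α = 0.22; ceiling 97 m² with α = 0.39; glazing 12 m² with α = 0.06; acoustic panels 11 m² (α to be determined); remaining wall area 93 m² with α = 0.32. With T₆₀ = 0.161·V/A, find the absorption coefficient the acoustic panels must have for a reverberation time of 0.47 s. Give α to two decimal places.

0.23

Required total absorption A = 0.161·269/0.47 = 92.15 m².
Absorption from the other surfaces = 97·0.22 + 97·0.39 + 12·0.06 + 93·0.32 = 89.65 m², so the acoustic panels must supply 2.50 m² over 11 m².
α = 2.50/11 = 0.227.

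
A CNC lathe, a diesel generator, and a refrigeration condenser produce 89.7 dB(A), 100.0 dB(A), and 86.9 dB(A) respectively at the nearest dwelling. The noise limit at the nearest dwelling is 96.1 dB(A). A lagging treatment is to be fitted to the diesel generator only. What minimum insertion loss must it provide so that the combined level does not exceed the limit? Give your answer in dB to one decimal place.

5.8 dB

Everything except the diesel generator sums to 10^(89.7/10) + 10^(86.9/10) = 1.423e+09 in linear terms, 91.53 dB(A).
To meet 96.1 dB(A) overall, the treated diesel generator may contribute at most 10^(96.1/10) − 1.423e+09 = 2.651e+09, i.e. 94.23 dB(A).
Required insertion loss = 100.0 − 94.23 = 5.77 dB.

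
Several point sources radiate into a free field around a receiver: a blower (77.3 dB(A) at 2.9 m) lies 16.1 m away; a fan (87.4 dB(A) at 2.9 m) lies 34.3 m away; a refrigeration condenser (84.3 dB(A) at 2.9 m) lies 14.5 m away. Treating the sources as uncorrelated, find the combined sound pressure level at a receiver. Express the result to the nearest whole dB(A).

Apply inverse-square spreading to bring every level to the receiver, then sum 10^(L/10).
blower: 77.3 − 20·log₁₀(16.1/2.9) = 77.3 − 14.89 = 62.41 dB(A).
fan: 87.4 − 20·log₁₀(34.3/2.9) = 87.4 − 21.46 = 65.94 dB(A).
refrigeration condenser: 84.3 − 20·log₁₀(14.5/2.9) = 84.3 − 13.98 = 70.32 dB(A).
Σ 10^(L/10) = 1.644e+07 → L_total = 10·log₁₀(1.644e+07) = 72.16 dB(A).

72 dB(A)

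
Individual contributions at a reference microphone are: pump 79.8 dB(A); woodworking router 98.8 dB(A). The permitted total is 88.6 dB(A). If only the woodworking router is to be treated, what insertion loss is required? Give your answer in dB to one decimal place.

Everything except the woodworking router sums to 10^(79.8/10) = 9.550e+07 in linear terms, 79.80 dB(A).
To meet 88.6 dB(A) overall, the treated woodworking router may contribute at most 10^(88.6/10) − 9.550e+07 = 6.289e+08, i.e. 87.99 dB(A).
Required insertion loss = 98.8 − 87.99 = 10.81 dB.

10.8 dB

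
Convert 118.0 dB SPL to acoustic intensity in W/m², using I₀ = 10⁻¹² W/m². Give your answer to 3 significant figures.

L = 10·log₁₀(I/I₀) ⇒ I = I₀·10^(L/10) = 10⁻¹² × 10^11.80.

0.631 W/m²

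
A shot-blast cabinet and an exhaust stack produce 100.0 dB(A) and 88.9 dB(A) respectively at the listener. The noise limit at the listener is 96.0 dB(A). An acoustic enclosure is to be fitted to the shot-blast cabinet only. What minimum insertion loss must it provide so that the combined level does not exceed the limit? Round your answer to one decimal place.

4.9 dB

Fixed contribution from the other source: Σ 10^(L/10) = 10^(88.9/10) = 7.762e+08 (88.90 dB(A)).
To meet 96.0 dB(A) overall, the treated shot-blast cabinet may contribute at most 10^(96.0/10) − 7.762e+08 = 3.205e+09, i.e. 95.06 dB(A).
Required insertion loss = 100.0 − 95.06 = 4.94 dB.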